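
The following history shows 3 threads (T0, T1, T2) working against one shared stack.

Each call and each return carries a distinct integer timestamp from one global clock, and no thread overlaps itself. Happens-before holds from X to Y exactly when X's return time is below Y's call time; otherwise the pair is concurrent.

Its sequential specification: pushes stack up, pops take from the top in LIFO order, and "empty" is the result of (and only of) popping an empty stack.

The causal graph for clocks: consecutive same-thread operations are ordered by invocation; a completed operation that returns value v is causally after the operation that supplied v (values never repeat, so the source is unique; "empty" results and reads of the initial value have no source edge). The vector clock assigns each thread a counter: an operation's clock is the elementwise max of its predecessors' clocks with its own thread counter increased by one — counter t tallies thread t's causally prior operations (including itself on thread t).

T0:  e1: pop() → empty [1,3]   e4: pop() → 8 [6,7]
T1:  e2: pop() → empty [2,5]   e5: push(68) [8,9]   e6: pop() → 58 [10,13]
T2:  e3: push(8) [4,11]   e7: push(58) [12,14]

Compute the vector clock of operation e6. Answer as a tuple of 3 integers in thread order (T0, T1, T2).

e3, invoked 4, has no incoming edges; only T2's bump applies → (0, 0, 1)
e2, invoked 2, has no incoming edges; only T1's bump applies → (0, 1, 0)
e1, invoked 1, has no incoming edges; only T0's bump applies → (1, 0, 0)
from VC(e3)=(0, 0, 1), e7 (invoked 12) maxes components and bumps T2 → (0, 0, 2)
from VC(e2)=(0, 1, 0), e5 (invoked 8) maxes components and bumps T1 → (0, 2, 0)
from VC(e1)=(1, 0, 0), VC(e3)=(0, 0, 1), e4 (invoked 6) maxes components and bumps T0 → (2, 0, 1)
from VC(e5)=(0, 2, 0), VC(e7)=(0, 0, 2), e6 (invoked 10) maxes components and bumps T1 → (0, 3, 2)
target: VC(e6) = (0, 3, 2)

(0, 3, 2)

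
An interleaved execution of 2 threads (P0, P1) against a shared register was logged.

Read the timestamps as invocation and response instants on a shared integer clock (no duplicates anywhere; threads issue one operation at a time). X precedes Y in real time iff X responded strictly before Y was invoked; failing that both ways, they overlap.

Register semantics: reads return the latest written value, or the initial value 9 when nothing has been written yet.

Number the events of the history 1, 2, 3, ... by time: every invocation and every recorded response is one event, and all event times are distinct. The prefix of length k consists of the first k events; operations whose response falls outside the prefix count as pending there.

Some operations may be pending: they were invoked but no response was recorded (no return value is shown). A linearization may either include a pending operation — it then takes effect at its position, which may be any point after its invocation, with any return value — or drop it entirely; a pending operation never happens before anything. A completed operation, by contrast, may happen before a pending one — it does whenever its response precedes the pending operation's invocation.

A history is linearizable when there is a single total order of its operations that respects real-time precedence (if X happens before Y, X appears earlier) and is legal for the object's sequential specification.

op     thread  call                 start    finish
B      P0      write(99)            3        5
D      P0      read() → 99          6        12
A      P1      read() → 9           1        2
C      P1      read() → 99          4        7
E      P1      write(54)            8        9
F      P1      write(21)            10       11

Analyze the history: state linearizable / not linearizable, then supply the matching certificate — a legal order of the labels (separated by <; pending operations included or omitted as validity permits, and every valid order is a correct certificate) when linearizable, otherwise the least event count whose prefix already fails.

1. A read() → 9, leaving value 9
2. B write(99), leaving value 99
3. C read() → 99, leaving value 99
4. D read() → 99, leaving value 99
5. E write(54), leaving value 54
6. F write(21), leaving value 21

linearizable — witness: A < B < C < D < E < F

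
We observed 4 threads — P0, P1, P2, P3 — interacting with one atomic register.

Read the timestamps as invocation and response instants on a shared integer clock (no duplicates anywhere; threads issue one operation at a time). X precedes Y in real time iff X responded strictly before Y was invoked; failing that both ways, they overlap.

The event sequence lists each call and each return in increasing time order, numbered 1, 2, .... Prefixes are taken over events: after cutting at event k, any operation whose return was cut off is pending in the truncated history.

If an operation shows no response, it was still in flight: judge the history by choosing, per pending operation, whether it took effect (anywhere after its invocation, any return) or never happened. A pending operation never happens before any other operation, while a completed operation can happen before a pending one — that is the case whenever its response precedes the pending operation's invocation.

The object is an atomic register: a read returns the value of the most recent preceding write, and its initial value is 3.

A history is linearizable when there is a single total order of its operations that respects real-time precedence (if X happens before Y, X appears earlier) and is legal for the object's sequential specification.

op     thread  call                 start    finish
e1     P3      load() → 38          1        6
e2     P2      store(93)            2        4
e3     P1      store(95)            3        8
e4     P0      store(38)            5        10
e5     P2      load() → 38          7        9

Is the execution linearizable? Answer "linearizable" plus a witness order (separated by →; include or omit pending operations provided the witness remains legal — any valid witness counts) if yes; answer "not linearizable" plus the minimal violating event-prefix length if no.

linearizable — witness: e2 → e3 → e4 → e1 → e5

after step 1 (e2 store(93)): value 93
after step 2 (e3 store(95)): value 95
after step 3 (e4 store(38)): value 38
after step 4 (e1 load() → 38): value 38
after step 5 (e5 load() → 38): value 38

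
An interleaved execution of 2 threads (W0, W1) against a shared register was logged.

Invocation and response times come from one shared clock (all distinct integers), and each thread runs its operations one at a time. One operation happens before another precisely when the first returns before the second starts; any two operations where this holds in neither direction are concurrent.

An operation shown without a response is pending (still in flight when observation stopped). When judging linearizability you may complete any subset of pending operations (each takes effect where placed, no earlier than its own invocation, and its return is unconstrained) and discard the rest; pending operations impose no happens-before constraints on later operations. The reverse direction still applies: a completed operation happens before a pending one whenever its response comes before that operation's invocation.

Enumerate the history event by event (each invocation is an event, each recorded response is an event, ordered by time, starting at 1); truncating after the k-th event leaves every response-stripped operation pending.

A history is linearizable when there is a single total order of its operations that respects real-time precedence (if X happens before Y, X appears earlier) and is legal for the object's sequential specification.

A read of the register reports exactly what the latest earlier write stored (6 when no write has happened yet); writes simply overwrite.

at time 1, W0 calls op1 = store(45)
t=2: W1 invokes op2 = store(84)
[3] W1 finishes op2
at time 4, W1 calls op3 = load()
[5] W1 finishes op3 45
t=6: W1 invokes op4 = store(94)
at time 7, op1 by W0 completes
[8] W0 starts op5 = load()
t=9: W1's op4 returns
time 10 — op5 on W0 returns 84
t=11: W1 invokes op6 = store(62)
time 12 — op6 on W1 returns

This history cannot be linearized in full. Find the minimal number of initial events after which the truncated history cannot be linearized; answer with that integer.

10

events 1..9 are linearizable, e.g. via op2, op1, op3, op4:
1. op2 store(84), leaving value 84
2. op1 store(45), leaving value 45
3. op3 load() → 45, leaving value 45
4. op4 store(94), leaving value 94
event 10 — op5's response, time 10 — after it, nothing linearizes
for example op1, op2, op3, op4, op5 fails at step 3: op3 load() → 45 is not legal there
for example op1, op2, op3, op5, op4 fails at step 3: op3 load() → 45 is not legal there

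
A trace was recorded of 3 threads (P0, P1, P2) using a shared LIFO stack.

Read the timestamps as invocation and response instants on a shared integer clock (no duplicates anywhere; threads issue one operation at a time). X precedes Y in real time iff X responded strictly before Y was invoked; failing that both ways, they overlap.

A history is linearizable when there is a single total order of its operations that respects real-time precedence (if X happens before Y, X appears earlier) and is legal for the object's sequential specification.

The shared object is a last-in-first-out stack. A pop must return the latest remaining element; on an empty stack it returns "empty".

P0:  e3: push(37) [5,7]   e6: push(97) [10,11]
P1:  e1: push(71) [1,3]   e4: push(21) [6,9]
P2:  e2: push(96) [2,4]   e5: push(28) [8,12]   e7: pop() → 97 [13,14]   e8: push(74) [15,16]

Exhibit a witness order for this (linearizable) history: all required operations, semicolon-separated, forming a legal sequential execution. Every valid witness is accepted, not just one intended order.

e1; e2; e3; e4; e5; e6; e7; e8

step 1: e1 push(71) — stack <71>
step 2: e2 push(96) — stack <71,96>
step 3: e3 push(37) — stack <71,96,37>
step 4: e4 push(21) — stack <71,96,37,21>
step 5: e5 push(28) — stack <71,96,37,21,28>
step 6: e6 push(97) — stack <71,96,37,21,28,97>
step 7: e7 pop() → 97 — stack <71,96,37,21,28>
step 8: e8 push(74) — stack <71,96,37,21,28,74>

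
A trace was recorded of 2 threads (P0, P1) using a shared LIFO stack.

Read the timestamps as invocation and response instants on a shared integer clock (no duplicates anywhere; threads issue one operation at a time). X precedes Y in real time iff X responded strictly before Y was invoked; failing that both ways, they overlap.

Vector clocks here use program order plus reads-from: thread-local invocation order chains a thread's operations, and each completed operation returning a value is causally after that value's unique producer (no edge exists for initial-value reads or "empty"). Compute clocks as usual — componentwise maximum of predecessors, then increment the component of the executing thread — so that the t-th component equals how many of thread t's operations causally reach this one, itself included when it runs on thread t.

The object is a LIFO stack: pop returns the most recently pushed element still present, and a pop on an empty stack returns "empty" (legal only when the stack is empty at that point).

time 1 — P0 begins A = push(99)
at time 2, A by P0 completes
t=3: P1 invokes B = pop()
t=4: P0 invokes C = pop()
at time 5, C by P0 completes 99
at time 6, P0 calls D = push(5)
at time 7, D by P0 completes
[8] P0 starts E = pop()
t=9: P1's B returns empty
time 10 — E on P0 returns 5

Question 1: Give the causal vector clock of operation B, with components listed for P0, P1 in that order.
Answer: (0, 1)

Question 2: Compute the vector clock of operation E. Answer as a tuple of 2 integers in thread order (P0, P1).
Answer: (4, 0)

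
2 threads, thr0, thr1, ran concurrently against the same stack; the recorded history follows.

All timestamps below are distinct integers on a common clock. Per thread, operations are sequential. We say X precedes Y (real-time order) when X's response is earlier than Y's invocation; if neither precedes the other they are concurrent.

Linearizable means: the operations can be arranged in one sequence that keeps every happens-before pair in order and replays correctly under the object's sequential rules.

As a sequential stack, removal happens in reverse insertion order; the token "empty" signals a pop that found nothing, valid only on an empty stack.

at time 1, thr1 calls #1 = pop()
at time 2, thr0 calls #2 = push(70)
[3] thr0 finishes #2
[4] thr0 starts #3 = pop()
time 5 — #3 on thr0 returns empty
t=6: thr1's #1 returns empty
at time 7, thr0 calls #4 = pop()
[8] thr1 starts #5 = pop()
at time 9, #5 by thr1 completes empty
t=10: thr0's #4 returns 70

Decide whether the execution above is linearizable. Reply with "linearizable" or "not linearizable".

the violation lands at event 6, #1's response at time 6: events 1..5 linearize, events 1..6 do not
the 3 completed operations admit 3 real-time orders; each fails the stack replay
sample order #1, #2, #3 stalls at step 3 — #3 pop() → empty has no legal effect
sample order #2, #1, #3 stalls at step 2 — #1 pop() → empty has no legal effect

not linearizable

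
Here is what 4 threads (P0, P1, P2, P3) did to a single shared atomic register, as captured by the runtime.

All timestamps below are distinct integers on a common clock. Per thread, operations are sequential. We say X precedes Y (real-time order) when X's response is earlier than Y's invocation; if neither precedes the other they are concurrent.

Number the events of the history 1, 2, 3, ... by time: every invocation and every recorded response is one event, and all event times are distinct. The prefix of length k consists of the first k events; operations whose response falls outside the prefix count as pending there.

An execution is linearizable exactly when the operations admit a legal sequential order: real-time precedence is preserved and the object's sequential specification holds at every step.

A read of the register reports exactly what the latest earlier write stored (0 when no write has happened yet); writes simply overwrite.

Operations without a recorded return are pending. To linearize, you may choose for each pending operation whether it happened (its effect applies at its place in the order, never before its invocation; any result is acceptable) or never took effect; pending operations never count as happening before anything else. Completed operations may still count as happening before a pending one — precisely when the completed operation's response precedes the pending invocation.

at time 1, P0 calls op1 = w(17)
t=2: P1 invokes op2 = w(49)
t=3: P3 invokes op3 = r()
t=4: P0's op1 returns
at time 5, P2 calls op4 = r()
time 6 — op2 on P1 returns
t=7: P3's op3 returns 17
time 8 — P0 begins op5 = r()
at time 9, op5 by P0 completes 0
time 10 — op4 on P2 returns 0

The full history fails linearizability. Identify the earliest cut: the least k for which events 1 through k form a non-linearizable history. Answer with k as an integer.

9

a valid linearization of events 1..8 exists, for instance op1, op3, op2:
after step 1 (op1 w(17)): value 17
after step 2 (op3 r() → 17): value 17
after step 3 (op2 w(49)): value 49
with event 9 included (op5 responding at time 9), all real-time-consistent orders fail
every completion of the 1 pending operation (op4) was checked; none linearizes
take op1, op2, op3, op5 (pending dropped): step 3 already fails, because op3 r() → 17 cannot occur there
take op1, op3, op2, op5 (pending dropped): step 4 already fails, because op5 r() → 0 cannot occur there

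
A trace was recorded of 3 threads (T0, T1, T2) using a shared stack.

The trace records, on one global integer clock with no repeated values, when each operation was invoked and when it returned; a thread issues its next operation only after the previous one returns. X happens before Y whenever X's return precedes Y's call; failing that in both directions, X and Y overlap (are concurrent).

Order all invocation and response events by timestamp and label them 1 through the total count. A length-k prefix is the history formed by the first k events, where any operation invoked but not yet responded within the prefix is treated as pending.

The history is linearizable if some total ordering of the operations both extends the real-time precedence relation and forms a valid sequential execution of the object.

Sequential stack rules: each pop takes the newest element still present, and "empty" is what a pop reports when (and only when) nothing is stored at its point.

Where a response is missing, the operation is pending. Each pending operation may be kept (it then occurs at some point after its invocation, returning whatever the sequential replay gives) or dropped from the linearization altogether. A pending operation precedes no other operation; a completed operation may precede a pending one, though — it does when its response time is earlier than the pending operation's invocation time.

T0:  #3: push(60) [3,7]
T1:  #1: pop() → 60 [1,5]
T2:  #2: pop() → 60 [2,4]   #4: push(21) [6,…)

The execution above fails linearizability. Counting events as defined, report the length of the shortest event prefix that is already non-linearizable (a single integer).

5

events 1..4 are linearizable; a witness order is #1, #3, #2:
after step 1 (#1 pop() (pending, included)): stack <>
after step 2 (#3 push(60) (pending, included)): stack <60>
after step 3 (#2 pop() → 60): stack <>
adding event 5 (#1 responds at 5) leaves no legal real-time order
include/drop combinations of the 1 pending operation (#3) were all tried; none helps
one such order, #1, #2 (pending dropped), breaks at step 1 where #1 pop() → 60 is illegal
one such order, #2, #1 (pending dropped), breaks at step 1 where #2 pop() → 60 is illegal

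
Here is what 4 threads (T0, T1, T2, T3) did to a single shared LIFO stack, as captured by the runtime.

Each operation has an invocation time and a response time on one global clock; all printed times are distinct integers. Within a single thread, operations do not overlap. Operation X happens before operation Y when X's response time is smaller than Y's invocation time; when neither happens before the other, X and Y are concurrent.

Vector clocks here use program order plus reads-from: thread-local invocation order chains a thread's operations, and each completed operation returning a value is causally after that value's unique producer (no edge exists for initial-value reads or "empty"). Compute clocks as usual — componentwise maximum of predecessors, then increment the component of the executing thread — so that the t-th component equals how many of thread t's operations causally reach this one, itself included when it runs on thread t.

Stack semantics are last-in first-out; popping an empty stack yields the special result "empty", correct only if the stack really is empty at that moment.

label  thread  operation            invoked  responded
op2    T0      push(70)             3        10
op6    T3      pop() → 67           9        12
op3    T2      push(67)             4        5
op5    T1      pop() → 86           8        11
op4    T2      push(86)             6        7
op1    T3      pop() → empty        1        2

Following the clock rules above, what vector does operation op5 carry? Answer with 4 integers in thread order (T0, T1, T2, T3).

VC(op1, invoked at 1): no causal predecessors; +1 on T3 → (0, 0, 0, 1)
VC(op3, invoked at 4): no causal predecessors; +1 on T2 → (0, 0, 1, 0)
VC(op2, invoked at 3): no causal predecessors; +1 on T0 → (1, 0, 0, 0)
merge at op4 (invoked 6): VC(op3)=(0, 0, 1, 0), own-thread bump on T2 → (0, 0, 2, 0)
merge at op6 (invoked 9): VC(op1)=(0, 0, 0, 1), VC(op3)=(0, 0, 1, 0), own-thread bump on T3 → (0, 0, 1, 2)
merge at op5 (invoked 8): VC(op4)=(0, 0, 2, 0), own-thread bump on T1 → (0, 1, 2, 0)
target: VC(op5) = (0, 1, 2, 0)

(0, 1, 2, 0)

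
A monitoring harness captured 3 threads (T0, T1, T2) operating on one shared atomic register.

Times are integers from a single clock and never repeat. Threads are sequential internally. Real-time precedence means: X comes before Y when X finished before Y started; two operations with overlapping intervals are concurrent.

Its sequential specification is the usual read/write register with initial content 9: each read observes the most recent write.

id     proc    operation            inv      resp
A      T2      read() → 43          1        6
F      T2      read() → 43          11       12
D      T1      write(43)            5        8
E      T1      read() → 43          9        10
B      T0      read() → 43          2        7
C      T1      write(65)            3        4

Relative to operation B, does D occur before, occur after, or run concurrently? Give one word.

D spans [5,8], B spans [2,7]
the intervals overlap in both directions

concurrent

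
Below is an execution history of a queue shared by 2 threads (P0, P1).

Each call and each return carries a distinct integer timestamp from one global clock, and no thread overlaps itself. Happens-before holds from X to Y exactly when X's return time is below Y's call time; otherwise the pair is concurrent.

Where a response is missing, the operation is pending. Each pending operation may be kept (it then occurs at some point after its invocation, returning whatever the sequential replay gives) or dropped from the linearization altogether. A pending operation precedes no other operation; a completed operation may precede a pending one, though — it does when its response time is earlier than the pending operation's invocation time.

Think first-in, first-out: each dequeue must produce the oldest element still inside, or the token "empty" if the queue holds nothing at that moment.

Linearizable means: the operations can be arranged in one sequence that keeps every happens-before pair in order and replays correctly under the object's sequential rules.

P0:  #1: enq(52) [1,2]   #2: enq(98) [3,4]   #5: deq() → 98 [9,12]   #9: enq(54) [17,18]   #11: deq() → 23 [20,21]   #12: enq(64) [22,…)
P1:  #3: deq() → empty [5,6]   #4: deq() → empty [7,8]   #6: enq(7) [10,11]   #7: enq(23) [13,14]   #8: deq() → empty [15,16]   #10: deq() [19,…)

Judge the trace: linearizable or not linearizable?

not linearizable

cut after 5 events: linearizable; cut after 6 events (#3 responds, time 6): not linearizable
one real-time candidate order over the 3 completed operations — the queue replay rejects it
sample order #1, #2, #3 stalls at step 3 — #3 deq() → empty has no legal effect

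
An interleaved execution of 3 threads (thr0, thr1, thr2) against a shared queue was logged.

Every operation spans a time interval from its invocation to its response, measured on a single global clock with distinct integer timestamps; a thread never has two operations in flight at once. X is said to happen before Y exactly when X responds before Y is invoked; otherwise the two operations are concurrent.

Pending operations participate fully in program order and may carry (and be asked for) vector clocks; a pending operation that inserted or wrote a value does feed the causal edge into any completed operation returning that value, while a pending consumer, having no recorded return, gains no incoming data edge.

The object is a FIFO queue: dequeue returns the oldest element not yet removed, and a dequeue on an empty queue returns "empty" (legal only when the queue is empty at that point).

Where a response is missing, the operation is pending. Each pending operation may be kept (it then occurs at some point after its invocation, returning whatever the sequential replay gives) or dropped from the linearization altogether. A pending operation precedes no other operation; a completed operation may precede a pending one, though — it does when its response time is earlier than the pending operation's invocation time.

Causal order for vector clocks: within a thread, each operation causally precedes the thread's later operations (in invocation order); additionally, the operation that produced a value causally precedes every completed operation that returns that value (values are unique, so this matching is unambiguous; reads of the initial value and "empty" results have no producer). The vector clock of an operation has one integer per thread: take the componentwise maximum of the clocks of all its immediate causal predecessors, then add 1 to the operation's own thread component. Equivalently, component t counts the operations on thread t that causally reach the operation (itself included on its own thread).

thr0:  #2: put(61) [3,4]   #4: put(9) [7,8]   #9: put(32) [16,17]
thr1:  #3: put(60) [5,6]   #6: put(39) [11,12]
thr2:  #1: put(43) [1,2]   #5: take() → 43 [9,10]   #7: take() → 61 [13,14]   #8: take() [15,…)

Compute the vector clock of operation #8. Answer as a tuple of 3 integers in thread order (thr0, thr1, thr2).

(1, 0, 4)

root op #1, invoked 1: fresh clock plus thr2's own tick → (0, 0, 1)
root op #3, invoked 5: fresh clock plus thr1's own tick → (0, 1, 0)
root op #2, invoked 3: fresh clock plus thr0's own tick → (1, 0, 0)
merge at #5 (invoked 9): VC(#1)=(0, 0, 1), own-thread bump on thr2 → (0, 0, 2)
merge at #6 (invoked 11): VC(#3)=(0, 1, 0), own-thread bump on thr1 → (0, 2, 0)
merge at #4 (invoked 7): VC(#2)=(1, 0, 0), own-thread bump on thr0 → (2, 0, 0)
merge at #9 (invoked 16): VC(#4)=(2, 0, 0), own-thread bump on thr0 → (3, 0, 0)
merge at #7 (invoked 13): VC(#2)=(1, 0, 0), VC(#5)=(0, 0, 2), own-thread bump on thr2 → (1, 0, 3)
merge at #8 (invoked 15): VC(#7)=(1, 0, 3), own-thread bump on thr2 → (1, 0, 4)
target: VC(#8) = (1, 0, 4)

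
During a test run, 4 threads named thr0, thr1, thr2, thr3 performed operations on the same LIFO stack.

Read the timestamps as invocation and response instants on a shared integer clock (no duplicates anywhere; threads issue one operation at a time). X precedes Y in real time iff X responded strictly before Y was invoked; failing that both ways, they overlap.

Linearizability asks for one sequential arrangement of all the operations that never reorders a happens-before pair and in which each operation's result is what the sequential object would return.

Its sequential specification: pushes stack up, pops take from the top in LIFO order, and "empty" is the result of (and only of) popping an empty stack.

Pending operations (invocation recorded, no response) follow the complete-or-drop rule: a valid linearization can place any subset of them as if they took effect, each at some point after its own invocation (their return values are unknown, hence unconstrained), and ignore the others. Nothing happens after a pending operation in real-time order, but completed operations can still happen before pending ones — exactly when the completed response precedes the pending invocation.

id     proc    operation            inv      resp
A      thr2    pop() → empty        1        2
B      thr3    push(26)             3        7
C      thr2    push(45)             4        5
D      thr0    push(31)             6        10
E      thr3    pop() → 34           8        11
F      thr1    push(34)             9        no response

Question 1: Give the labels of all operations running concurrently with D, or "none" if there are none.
Answer: B, E, F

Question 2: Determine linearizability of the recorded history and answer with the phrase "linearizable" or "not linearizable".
one valid linearization: A, B, C, D, F, E
after step 1 (A pop() → empty): stack <>
after step 2 (B push(26)): stack <26>
after step 3 (C push(45)): stack <26,45>
after step 4 (D push(31)): stack <26,45,31>
after step 5 (F push(34) (pending, included)): stack <26,45,31,34>
after step 6 (E pop() → 34): stack <26,45,31>

linearizable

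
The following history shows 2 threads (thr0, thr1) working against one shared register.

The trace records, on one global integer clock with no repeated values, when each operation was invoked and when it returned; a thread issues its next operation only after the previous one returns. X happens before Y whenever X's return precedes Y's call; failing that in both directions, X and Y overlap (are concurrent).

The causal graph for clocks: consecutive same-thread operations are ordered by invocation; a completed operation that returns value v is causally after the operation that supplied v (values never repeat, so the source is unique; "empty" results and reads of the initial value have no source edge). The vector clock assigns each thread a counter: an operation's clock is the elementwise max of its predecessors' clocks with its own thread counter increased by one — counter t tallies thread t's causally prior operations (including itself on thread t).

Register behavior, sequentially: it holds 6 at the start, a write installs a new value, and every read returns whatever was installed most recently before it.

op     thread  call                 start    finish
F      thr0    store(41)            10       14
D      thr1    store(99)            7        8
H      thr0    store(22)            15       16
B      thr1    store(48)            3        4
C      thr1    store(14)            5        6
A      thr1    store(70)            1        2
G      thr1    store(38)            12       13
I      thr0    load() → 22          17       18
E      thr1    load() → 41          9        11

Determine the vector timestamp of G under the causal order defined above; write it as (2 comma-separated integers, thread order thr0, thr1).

A, invoked 1, has no incoming edges; only thr1's bump applies → (0, 1)
F, invoked 10, has no incoming edges; only thr0's bump applies → (1, 0)
from VC(A)=(0, 1), B (invoked 3) maxes components and bumps thr1 → (0, 2)
from VC(F)=(1, 0), H (invoked 15) maxes components and bumps thr0 → (2, 0)
from VC(B)=(0, 2), C (invoked 5) maxes components and bumps thr1 → (0, 3)
from VC(H)=(2, 0), I (invoked 17) maxes components and bumps thr0 → (3, 0)
from VC(C)=(0, 3), D (invoked 7) maxes components and bumps thr1 → (0, 4)
from VC(D)=(0, 4), VC(F)=(1, 0), E (invoked 9) maxes components and bumps thr1 → (1, 5)
from VC(E)=(1, 5), G (invoked 12) maxes components and bumps thr1 → (1, 6)
target: VC(G) = (1, 6)

(1, 6)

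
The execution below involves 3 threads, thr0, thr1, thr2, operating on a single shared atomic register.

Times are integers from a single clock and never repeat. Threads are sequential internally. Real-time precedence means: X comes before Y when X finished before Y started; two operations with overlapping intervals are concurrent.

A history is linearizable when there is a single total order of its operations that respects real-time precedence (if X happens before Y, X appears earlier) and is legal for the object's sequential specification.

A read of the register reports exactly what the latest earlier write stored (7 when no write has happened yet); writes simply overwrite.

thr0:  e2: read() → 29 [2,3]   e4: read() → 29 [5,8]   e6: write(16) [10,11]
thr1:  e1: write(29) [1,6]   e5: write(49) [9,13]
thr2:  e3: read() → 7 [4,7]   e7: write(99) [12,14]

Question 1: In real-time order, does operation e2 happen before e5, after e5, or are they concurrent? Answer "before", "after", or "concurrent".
e2 spans [2,3], e5 spans [9,13]
resp(e2)=3 < inv(e5)=9

before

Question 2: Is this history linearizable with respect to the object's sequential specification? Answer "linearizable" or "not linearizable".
through event 6 a valid linearization exists; event 7 (e3 responding at time 7) ends that
no legal order exists: 3 real-time-consistent candidates over 3 completed atomic register operations, all rejected
including or dropping the 1 pending operation (e4) in any combination fails
sample order e1, e2, e3 (pending dropped) stalls at step 3 — e3 read() → 7 has no legal effect
sample order e2, e1, e3 (pending dropped) stalls at step 1 — e2 read() → 29 has no legal effect

not linearizable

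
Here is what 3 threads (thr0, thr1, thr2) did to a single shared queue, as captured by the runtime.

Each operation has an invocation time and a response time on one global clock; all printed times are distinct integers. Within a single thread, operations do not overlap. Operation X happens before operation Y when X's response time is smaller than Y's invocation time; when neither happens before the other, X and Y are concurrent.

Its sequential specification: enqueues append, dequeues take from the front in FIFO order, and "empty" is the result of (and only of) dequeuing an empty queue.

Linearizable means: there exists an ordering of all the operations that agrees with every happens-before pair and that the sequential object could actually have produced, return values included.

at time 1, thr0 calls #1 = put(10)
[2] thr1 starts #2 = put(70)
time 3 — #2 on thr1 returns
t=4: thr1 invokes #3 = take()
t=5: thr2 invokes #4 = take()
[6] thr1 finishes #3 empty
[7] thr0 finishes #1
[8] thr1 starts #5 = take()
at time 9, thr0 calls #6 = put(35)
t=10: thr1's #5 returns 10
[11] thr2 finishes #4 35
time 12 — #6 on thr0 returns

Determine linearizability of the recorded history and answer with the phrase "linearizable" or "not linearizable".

not linearizable

cut after 10 events: linearizable; cut after 11 events (#4 responds, time 11): not linearizable
all 11 real-time-respecting orders fail — 5 completed queue operations, no legal replay
include/drop combinations of the 1 pending operation (#6) were all tried; none helps
e.g. #1, #2, #3, #4, #5 (pending dropped): illegal at step 3, since #3 take() → empty cannot apply there
e.g. #1, #2, #3, #5, #4 (pending dropped): illegal at step 3, since #3 take() → empty cannot apply there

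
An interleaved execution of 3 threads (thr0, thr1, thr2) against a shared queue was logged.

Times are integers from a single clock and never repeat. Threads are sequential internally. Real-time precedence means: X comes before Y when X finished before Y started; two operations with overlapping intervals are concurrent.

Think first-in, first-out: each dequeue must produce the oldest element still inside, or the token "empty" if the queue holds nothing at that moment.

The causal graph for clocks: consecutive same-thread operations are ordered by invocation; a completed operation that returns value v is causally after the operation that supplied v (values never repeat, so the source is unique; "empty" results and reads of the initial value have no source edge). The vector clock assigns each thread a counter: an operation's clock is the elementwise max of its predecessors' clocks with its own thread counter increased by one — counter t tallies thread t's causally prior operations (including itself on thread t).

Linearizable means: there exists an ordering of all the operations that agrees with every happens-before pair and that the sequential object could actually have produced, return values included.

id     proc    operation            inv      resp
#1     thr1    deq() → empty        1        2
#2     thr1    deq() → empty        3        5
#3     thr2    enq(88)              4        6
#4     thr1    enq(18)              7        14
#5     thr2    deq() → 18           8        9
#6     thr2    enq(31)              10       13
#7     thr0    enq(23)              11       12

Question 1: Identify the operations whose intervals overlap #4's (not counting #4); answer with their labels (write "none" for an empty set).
#5, #6, #7

overlap test against #4 [7,14]: concurrent iff the interval meets 7..14
#1 [1,2]: before
#2 [3,5]: before
#3 [4,6]: before
#5 [8,9]: concurrent
#6 [10,13]: concurrent
#7 [11,12]: concurrent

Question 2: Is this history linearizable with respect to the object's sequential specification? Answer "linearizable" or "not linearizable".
not linearizable

the violation lands at event 9, #5's response at time 9: events 1..8 linearize, events 1..9 do not
4 completed operations, 2 real-time-consistent orders — every queue replay fails
every completion of the 1 pending operation (#4) was checked; none linearizes
e.g. #1, #2, #3, #5 (pending dropped): illegal at step 4, since #5 deq() → 18 cannot apply there
e.g. #1, #3, #2, #5 (pending dropped): illegal at step 3, since #2 deq() → empty cannot apply there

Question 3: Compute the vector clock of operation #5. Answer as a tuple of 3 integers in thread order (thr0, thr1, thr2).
(0, 3, 2)

invoked at 4, #3 has no predecessors; its own thr2 bump gives (0, 0, 1)
invoked at 1, #1 has no predecessors; its own thr1 bump gives (0, 1, 0)
invoked at 11, #7 has no predecessors; its own thr0 bump gives (1, 0, 0)
from VC(#1)=(0, 1, 0), #2 (invoked 3) maxes components and bumps thr1 → (0, 2, 0)
from VC(#2)=(0, 2, 0), #4 (invoked 7) maxes components and bumps thr1 → (0, 3, 0)
from VC(#3)=(0, 0, 1), VC(#4)=(0, 3, 0), #5 (invoked 8) maxes components and bumps thr2 → (0, 3, 2)
from VC(#5)=(0, 3, 2), #6 (invoked 10) maxes components and bumps thr2 → (0, 3, 3)
target: VC(#5) = (0, 3, 2)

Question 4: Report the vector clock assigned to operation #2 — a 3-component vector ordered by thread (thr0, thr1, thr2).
(0, 2, 0)

#3 (invocation 4): nothing precedes it; thr2's component alone gives (0, 0, 1)
#1 (invocation 1): nothing precedes it; thr1's component alone gives (0, 1, 0)
#7 (invocation 11): nothing precedes it; thr0's component alone gives (1, 0, 0)
#2 (invocation 3): componentwise max over VC(#1)=(0, 1, 0), +1 at thr1, giving (0, 2, 0)
#4 (invocation 7): componentwise max over VC(#2)=(0, 2, 0), +1 at thr1, giving (0, 3, 0)
#5 (invocation 8): componentwise max over VC(#3)=(0, 0, 1), VC(#4)=(0, 3, 0), +1 at thr2, giving (0, 3, 2)
#6 (invocation 10): componentwise max over VC(#5)=(0, 3, 2), +1 at thr2, giving (0, 3, 3)
target: VC(#2) = (0, 2, 0)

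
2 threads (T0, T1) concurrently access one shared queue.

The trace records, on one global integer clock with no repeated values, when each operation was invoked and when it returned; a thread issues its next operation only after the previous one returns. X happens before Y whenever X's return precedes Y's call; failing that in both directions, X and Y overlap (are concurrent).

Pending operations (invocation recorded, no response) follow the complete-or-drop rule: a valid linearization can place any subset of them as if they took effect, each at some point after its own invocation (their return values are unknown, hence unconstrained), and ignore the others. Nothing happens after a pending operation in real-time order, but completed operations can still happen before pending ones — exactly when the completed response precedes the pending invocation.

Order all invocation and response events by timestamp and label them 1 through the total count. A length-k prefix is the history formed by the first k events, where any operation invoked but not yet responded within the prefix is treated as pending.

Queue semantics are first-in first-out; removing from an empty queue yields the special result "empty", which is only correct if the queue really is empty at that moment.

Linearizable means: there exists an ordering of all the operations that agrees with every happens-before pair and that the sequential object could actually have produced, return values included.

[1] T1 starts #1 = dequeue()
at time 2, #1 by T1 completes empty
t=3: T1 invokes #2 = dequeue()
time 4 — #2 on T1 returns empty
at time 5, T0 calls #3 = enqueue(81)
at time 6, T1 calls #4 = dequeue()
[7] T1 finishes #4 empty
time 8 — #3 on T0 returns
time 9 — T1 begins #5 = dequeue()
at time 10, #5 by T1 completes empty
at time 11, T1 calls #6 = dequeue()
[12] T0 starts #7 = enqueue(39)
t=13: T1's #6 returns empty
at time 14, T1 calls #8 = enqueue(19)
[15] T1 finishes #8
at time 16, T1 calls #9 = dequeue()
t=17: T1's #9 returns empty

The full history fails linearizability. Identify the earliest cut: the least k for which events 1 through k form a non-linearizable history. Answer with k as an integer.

10

events 1..9 are still linearizable — one witness is #1, #2, #4, #3:
step 1: #1 dequeue() → empty — queue <>
step 2: #2 dequeue() → empty — queue <>
step 3: #4 dequeue() → empty — queue <>
step 4: #3 enqueue(81) — queue <81>
event 10 — #5's response, time 10 — after it, nothing linearizes
for example #1, #2, #3, #4, #5 fails at step 4: #4 dequeue() → empty is not legal there
for example #1, #2, #4, #3, #5 fails at step 5: #5 dequeue() → empty is not legal there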